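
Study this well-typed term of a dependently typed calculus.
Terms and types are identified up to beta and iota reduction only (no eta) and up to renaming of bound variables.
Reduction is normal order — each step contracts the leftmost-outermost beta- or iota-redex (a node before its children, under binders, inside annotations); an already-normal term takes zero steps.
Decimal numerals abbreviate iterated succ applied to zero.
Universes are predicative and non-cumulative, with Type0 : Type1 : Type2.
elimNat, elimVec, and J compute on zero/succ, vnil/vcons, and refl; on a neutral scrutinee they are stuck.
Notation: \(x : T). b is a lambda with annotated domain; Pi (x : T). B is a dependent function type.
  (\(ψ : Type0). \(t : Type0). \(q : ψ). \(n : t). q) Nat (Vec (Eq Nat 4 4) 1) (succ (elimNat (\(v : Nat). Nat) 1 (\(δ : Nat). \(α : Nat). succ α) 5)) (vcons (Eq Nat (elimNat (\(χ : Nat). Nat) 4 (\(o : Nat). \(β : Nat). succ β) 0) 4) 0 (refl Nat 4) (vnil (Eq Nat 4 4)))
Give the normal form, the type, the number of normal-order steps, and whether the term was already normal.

normal form:
  7
inferred type:
  Nat
reduction steps (normal order): 20
term was already normal: no
first redex: a beta-redex


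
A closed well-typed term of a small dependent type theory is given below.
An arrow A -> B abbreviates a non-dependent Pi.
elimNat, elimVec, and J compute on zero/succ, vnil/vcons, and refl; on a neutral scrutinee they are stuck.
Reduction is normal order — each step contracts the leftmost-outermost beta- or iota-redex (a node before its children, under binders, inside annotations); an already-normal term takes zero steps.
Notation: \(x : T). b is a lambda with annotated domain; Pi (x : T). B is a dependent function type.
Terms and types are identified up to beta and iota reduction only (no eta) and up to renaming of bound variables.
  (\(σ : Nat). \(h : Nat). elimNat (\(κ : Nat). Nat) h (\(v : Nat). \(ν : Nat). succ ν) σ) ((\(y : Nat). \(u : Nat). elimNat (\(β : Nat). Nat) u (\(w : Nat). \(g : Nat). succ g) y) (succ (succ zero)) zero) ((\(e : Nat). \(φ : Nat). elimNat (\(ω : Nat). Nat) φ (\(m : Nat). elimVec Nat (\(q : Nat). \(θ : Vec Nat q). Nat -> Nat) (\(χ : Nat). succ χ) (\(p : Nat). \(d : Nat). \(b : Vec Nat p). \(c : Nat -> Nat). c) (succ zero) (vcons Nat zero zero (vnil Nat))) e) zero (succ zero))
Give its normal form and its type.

normal form:
  succ (succ (succ zero))
type:
  Nat
observation: 21 normal-order steps separate the term from its normal form.


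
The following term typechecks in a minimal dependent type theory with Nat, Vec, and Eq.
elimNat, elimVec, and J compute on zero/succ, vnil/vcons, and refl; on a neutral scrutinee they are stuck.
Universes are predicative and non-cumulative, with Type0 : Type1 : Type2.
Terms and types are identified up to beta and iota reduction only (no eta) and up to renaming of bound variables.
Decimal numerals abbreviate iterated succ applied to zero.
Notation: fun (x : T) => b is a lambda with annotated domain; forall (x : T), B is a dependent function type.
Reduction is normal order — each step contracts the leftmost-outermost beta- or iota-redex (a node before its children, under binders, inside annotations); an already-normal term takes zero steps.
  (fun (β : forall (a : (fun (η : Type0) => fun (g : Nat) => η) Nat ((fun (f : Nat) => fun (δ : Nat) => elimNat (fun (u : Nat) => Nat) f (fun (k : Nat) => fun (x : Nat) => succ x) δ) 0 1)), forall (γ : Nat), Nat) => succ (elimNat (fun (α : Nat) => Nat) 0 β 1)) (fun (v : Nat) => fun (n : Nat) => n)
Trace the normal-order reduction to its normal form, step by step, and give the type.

reduction (normal order):
  (fun (β : forall (a : (fun (η : Type0) => fun (g : Nat) => η) Nat ((fun (f : Nat) => fun (δ : Nat) => elimNat (fun (u : Nat) => Nat) f (fun (k : Nat) => fun (x : Nat) => succ x) δ) 0 1)), forall (γ : Nat), Nat) => succ (elimNat (fun (α : Nat) => Nat) 0 β 1)) (fun (v : Nat) => fun (n : Nat) => n)
  ~> succ (elimNat (fun (β : Nat) => Nat) 0 (fun (a : Nat) => fun (η : Nat) => η) 1)
  ~> succ ((fun (β : Nat) => fun (a : Nat) => a) 0 (elimNat (fun (η : Nat) => Nat) 0 (fun (g : Nat) => fun (f : Nat) => f) 0))
  ~> succ ((fun (β : Nat) => β) (elimNat (fun (a : Nat) => Nat) 0 (fun (η : Nat) => fun (g : Nat) => g) 0))
  ~> succ (elimNat (fun (β : Nat) => Nat) 0 (fun (a : Nat) => fun (η : Nat) => η) 0)
  ~> 1
inferred type:
  Nat


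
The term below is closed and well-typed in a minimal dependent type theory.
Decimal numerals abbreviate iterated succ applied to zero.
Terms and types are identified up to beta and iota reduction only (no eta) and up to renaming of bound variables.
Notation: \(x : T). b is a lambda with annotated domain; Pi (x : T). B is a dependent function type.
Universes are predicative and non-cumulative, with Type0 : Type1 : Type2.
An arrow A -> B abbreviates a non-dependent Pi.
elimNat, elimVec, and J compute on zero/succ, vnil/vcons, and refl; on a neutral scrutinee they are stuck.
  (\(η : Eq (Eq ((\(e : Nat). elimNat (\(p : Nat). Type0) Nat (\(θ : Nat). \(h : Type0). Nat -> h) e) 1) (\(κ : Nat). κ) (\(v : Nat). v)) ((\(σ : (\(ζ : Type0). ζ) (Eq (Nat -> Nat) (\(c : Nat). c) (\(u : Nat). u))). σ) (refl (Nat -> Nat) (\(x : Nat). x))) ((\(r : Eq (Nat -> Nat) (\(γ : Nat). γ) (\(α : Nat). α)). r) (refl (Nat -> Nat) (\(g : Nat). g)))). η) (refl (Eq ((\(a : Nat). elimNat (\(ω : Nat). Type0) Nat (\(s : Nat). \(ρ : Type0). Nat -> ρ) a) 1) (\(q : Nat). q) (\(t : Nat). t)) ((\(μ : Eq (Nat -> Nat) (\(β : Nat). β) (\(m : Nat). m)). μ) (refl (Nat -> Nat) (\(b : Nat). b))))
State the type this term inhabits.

type:
  Eq (Eq (Nat -> Nat) (\(η : Nat). η) (\(e : Nat). e)) (refl (Nat -> Nat) (\(p : Nat). p)) (refl (Nat -> Nat) (\(θ : Nat). θ))


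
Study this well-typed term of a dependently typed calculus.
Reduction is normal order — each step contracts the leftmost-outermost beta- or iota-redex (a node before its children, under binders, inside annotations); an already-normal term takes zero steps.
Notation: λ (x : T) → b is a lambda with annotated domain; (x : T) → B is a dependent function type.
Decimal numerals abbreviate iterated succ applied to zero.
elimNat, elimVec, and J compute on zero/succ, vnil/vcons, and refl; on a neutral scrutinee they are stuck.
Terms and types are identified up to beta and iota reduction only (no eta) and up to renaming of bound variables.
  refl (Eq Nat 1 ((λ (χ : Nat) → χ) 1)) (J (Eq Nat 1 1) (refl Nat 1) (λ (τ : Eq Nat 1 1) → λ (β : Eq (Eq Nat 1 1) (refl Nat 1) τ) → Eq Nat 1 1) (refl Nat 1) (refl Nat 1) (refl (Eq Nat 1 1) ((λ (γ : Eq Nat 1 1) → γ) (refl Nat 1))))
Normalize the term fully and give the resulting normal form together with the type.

resulting normal form:
  refl (Eq Nat 1 1) (refl Nat 1)
type:
  Eq (Eq Nat 1 1) (refl Nat 1) (refl Nat 1)
observation: normalization takes exactly 2 steps under the normal-order strategy.


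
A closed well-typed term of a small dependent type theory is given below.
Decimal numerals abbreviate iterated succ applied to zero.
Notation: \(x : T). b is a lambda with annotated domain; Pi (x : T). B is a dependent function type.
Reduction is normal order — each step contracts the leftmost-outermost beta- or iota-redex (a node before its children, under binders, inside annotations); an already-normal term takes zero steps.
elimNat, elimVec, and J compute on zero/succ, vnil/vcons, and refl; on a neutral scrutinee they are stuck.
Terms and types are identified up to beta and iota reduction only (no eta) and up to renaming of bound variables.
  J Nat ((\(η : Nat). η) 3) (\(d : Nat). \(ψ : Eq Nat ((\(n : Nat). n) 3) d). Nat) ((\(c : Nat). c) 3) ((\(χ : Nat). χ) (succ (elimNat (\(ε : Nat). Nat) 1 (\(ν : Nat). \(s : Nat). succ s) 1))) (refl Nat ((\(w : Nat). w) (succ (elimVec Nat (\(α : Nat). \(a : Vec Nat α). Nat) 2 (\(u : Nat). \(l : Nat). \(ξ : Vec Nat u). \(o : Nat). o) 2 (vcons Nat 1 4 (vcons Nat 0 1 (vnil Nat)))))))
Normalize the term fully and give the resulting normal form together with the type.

reduced normal form:
  3
the term's type:
  Nat
observation: the first redex contracted is a J iota-redex; the normal form is reached in 2 normal-order steps.


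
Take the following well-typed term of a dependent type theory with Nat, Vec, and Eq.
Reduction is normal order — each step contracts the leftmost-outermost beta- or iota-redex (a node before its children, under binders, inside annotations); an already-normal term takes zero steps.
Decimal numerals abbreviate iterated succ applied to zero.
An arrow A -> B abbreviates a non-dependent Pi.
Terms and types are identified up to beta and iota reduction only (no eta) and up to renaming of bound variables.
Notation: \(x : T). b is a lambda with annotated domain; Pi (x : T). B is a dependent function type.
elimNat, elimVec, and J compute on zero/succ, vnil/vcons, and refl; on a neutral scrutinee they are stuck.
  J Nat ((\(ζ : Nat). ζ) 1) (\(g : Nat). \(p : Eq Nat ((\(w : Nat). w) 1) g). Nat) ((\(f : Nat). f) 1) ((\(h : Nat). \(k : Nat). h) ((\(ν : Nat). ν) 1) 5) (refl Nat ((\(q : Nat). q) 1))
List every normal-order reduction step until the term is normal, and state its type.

normal-order reduction sequence:
  J Nat ((\(ζ : Nat). ζ) 1) (\(g : Nat). \(p : Eq Nat ((\(w : Nat). w) 1) g). Nat) ((\(f : Nat). f) 1) ((\(h : Nat). \(k : Nat). h) ((\(ν : Nat). ν) 1) 5) (refl Nat ((\(q : Nat). q) 1))
  ~> (\(ζ : Nat). ζ) 1
  ~> 1
type:
  Nat


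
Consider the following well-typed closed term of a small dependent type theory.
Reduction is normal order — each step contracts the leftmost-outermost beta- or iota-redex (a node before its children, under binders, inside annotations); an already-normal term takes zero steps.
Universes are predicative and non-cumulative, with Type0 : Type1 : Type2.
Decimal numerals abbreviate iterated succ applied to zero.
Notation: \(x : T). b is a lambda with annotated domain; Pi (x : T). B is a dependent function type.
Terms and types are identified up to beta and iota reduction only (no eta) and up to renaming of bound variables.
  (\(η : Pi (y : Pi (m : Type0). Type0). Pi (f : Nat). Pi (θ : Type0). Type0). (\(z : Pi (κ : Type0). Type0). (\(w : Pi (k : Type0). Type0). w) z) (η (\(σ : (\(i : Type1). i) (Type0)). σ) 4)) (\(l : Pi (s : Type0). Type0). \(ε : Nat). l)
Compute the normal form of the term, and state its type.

normal form:
  \(η : Type0). η
the term's type:
  Pi (η : Type0). Type0


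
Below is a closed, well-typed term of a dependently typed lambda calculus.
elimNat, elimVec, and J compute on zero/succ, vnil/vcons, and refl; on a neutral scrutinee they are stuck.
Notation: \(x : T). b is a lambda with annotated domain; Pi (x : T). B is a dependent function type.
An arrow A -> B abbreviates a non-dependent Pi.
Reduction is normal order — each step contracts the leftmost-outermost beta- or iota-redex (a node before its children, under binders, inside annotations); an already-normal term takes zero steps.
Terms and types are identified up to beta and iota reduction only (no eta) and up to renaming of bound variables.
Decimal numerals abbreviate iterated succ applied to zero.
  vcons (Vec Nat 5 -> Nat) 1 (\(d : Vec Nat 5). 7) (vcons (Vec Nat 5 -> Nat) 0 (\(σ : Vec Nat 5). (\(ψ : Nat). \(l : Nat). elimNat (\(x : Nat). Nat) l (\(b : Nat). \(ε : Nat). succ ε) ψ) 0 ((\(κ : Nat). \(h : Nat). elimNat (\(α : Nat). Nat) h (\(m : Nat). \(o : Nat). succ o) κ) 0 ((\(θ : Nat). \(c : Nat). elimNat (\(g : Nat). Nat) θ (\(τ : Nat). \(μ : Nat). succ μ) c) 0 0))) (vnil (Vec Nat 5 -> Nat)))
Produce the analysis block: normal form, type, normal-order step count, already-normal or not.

reduced normal form:
  vcons (Vec Nat 5 -> Nat) 1 (\(d : Vec Nat 5). 7) (vcons (Vec Nat 5 -> Nat) 0 (\(σ : Vec Nat 5). 0) (vnil (Vec Nat 5 -> Nat)))
type:
  Vec (Vec Nat 5 -> Nat) 2
normal-order step count: 9
already normal: no
first redex: a beta-redex


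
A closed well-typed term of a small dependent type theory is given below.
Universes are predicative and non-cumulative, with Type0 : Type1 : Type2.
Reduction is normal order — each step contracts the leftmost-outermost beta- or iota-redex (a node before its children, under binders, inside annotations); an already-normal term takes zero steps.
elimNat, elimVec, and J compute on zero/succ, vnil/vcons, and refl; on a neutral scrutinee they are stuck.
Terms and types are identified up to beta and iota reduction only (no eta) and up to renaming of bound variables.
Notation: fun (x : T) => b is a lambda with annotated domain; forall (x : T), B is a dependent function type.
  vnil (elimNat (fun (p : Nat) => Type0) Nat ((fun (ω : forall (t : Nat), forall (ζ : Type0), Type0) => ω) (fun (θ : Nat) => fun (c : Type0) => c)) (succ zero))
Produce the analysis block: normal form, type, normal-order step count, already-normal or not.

resulting normal form:
  vnil Nat
inferred type:
  Vec Nat zero
normal-order step count: 5
term was already normal: no
first redex: an elimNat iota-redex


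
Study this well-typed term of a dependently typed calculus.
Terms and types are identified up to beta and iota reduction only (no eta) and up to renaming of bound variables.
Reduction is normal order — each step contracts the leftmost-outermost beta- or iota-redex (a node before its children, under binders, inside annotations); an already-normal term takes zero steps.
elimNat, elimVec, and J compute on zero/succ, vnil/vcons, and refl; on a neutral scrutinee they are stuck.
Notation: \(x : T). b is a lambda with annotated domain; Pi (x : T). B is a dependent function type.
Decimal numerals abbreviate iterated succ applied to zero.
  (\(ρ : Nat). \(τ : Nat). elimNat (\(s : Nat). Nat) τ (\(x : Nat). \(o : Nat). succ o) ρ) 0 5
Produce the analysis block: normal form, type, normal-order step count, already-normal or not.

reduced normal form:
  5
the term's type:
  Nat
reduction steps (normal order): 3
term was already normal: no
first redex: a beta-redex


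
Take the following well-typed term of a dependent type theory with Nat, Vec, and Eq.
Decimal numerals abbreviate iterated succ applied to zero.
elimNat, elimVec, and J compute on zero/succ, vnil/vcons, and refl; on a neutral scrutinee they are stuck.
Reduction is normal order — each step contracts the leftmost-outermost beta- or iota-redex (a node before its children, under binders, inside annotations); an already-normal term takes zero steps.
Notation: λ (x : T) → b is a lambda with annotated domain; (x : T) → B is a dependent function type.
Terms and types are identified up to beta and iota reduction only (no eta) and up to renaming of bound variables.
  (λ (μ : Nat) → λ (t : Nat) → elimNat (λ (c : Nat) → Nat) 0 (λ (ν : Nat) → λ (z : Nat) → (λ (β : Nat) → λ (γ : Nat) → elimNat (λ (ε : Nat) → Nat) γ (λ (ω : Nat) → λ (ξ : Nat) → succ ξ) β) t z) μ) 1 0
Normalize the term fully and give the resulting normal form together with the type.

resulting normal form:
  0
the term's type:
  Nat
observation: the first redex contracted is a beta-redex; the normal form is reached in 9 normal-order steps.


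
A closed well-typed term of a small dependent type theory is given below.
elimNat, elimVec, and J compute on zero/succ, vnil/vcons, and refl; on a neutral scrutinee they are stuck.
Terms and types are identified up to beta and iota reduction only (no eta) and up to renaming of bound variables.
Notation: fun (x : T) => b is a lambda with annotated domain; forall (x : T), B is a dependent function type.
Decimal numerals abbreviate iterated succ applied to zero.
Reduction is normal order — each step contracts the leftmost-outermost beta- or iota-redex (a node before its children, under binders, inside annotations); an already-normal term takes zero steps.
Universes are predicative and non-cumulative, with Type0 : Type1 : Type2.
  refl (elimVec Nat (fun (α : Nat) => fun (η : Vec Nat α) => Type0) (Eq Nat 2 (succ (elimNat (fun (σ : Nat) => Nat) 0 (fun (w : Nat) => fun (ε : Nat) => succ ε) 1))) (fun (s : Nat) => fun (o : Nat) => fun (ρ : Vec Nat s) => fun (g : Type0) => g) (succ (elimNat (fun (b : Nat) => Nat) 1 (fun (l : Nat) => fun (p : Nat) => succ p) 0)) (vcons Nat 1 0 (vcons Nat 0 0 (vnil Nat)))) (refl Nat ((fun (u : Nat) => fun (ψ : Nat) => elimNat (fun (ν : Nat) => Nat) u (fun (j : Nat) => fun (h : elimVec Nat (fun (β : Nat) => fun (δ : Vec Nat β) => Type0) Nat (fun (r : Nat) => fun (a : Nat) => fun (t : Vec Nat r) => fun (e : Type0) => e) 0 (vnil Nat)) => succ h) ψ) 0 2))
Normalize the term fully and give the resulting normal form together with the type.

reduced normal form:
  refl (Eq Nat 2 2) (refl Nat 2)
type:
  Eq (Eq Nat 2 2) (refl Nat 2) (refl Nat 2)


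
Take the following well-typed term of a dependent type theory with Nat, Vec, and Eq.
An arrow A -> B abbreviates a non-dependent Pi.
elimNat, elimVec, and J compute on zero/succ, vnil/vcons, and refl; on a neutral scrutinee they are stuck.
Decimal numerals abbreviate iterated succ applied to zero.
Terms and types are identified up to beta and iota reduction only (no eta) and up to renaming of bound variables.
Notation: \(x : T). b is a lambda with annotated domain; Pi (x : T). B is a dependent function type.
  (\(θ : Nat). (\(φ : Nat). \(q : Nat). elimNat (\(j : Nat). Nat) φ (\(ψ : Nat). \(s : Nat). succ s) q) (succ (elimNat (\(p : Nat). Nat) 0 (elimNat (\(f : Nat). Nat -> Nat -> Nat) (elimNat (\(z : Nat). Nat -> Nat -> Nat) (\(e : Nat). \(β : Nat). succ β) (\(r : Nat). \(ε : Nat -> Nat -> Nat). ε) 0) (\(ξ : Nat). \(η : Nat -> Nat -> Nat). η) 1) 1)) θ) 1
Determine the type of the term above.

type:
  Nat


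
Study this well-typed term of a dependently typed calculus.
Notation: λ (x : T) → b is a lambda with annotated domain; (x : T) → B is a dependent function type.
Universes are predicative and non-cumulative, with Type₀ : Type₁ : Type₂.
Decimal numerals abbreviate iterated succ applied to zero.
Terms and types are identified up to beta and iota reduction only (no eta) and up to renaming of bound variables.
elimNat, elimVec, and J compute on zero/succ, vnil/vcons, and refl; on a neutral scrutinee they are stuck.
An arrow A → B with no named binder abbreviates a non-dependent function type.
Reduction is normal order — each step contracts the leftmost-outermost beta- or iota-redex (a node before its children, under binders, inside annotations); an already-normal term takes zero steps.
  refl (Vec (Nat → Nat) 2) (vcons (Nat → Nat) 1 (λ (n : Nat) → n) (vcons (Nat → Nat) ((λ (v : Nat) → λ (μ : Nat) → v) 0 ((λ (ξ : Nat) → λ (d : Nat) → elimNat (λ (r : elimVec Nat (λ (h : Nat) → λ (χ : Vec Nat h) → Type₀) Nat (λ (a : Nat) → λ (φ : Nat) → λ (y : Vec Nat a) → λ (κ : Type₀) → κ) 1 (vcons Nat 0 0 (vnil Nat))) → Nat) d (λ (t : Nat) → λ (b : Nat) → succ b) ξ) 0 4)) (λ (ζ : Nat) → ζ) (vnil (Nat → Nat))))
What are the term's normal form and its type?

normal form:
  refl (Vec (Nat → Nat) 2) (vcons (Nat → Nat) 1 (λ (n : Nat) → n) (vcons (Nat → Nat) 0 (λ (v : Nat) → v) (vnil (Nat → Nat))))
type:
  Eq (Vec (Nat → Nat) 2) (vcons (Nat → Nat) 1 (λ (n : Nat) → n) (vcons (Nat → Nat) 0 (λ (v : Nat) → v) (vnil (Nat → Nat)))) (vcons (Nat → Nat) 1 (λ (μ : Nat) → μ) (vcons (Nat → Nat) 0 (λ (ξ : Nat) → ξ) (vnil (Nat → Nat))))
observation: the leftmost-outermost redex is a beta-redex, and normalization takes 2 steps.


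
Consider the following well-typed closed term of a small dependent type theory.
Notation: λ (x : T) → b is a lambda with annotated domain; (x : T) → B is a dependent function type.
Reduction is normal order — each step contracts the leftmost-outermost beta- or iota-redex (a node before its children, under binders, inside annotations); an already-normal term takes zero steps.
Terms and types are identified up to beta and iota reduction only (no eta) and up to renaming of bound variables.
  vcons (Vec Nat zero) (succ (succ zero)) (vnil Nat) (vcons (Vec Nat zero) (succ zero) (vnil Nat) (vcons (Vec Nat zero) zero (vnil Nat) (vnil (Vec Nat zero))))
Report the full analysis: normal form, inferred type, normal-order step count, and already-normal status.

reduced normal form:
  vcons (Vec Nat zero) (succ (succ zero)) (vnil Nat) (vcons (Vec Nat zero) (succ zero) (vnil Nat) (vcons (Vec Nat zero) zero (vnil Nat) (vnil (Vec Nat zero))))
the term's type:
  Vec (Vec Nat zero) (succ (succ (succ zero)))
normal-order step count: 0
started in normal form: yes


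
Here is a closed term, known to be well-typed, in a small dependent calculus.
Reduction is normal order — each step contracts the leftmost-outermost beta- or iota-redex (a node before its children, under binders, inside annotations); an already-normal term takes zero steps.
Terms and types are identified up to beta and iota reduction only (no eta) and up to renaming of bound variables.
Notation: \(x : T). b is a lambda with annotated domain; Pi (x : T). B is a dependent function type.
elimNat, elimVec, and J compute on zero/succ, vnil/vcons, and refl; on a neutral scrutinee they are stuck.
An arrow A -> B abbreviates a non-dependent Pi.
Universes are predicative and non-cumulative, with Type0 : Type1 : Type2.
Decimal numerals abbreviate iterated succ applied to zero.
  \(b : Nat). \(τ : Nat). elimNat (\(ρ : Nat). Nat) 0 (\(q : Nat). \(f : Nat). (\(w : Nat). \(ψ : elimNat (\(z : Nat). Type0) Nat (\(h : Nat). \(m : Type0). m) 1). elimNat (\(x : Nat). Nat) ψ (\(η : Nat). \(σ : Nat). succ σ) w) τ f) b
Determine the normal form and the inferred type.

reduced normal form:
  \(b : Nat). \(τ : Nat). elimNat (\(ρ : Nat). Nat) 0 (\(q : Nat). \(f : Nat). elimNat (\(w : Nat). Nat) f (\(ψ : Nat). \(z : Nat). succ z) τ) b
the term's type:
  Nat -> Nat -> Nat
observation: reduction starts at a beta-redex, and 2 normal-order steps reach the normal form.


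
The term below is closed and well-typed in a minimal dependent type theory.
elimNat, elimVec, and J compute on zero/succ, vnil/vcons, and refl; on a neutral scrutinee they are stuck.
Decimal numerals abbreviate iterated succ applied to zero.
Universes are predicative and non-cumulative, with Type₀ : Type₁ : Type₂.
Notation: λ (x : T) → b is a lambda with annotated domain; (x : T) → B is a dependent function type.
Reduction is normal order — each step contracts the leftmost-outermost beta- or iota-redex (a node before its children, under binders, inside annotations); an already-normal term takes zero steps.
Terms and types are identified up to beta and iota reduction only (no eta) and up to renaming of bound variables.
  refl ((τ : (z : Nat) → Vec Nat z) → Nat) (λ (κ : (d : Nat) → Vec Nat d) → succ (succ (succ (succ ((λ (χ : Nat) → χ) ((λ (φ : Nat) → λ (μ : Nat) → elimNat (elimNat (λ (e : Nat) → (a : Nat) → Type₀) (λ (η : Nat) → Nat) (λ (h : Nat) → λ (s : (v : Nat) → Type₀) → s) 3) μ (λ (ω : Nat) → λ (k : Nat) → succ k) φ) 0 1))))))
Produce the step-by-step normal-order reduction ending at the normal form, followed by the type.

reduction (normal order):
  refl ((τ : (z : Nat) → Vec Nat z) → Nat) (λ (κ : (d : Nat) → Vec Nat d) → succ (succ (succ (succ ((λ (χ : Nat) → χ) ((λ (φ : Nat) → λ (μ : Nat) → elimNat (elimNat (λ (e : Nat) → (a : Nat) → Type₀) (λ (η : Nat) → Nat) (λ (h : Nat) → λ (s : (v : Nat) → Type₀) → s) 3) μ (λ (ω : Nat) → λ (k : Nat) → succ k) φ) 0 1))))))
  ~> refl ((τ : (z : Nat) → Vec Nat z) → Nat) (λ (κ : (d : Nat) → Vec Nat d) → succ (succ (succ (succ ((λ (χ : Nat) → λ (φ : Nat) → elimNat (elimNat (λ (μ : Nat) → (e : Nat) → Type₀) (λ (a : Nat) → Nat) (λ (η : Nat) → λ (h : (s : Nat) → Type₀) → h) 3) φ (λ (v : Nat) → λ (ω : Nat) → succ ω) χ) 0 1)))))
  ~> refl ((τ : (z : Nat) → Vec Nat z) → Nat) (λ (κ : (d : Nat) → Vec Nat d) → succ (succ (succ (succ ((λ (χ : Nat) → elimNat (elimNat (λ (φ : Nat) → (μ : Nat) → Type₀) (λ (e : Nat) → Nat) (λ (a : Nat) → λ (η : (h : Nat) → Type₀) → η) 3) χ (λ (s : Nat) → λ (v : Nat) → succ v) 0) 1)))))
  ~> refl ((τ : (z : Nat) → Vec Nat z) → Nat) (λ (κ : (d : Nat) → Vec Nat d) → succ (succ (succ (succ (elimNat (elimNat (λ (χ : Nat) → (φ : Nat) → Type₀) (λ (μ : Nat) → Nat) (λ (e : Nat) → λ (a : (η : Nat) → Type₀) → a) 3) 1 (λ (h : Nat) → λ (s : Nat) → succ s) 0)))))
  ~> refl ((τ : (z : Nat) → Vec Nat z) → Nat) (λ (κ : (d : Nat) → Vec Nat d) → 5)
the term's type:
  Eq ((τ : (z : Nat) → Vec Nat z) → Nat) (λ (κ : (d : Nat) → Vec Nat d) → 5) (λ (χ : (φ : Nat) → Vec Nat φ) → 5)


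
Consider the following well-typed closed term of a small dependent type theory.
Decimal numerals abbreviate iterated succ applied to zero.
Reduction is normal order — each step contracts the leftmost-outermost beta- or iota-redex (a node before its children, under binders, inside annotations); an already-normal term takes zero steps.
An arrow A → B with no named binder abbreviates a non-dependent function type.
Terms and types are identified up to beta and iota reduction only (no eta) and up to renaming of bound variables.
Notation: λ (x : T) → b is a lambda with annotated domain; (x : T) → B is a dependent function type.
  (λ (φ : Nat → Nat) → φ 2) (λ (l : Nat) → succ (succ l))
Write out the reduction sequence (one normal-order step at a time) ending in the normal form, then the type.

normal-order reduction:
  (λ (φ : Nat → Nat) → φ 2) (λ (l : Nat) → succ (succ l))
  ~> (λ (φ : Nat) → succ (succ φ)) 2
  ~> 4
inferred type:
  Nat


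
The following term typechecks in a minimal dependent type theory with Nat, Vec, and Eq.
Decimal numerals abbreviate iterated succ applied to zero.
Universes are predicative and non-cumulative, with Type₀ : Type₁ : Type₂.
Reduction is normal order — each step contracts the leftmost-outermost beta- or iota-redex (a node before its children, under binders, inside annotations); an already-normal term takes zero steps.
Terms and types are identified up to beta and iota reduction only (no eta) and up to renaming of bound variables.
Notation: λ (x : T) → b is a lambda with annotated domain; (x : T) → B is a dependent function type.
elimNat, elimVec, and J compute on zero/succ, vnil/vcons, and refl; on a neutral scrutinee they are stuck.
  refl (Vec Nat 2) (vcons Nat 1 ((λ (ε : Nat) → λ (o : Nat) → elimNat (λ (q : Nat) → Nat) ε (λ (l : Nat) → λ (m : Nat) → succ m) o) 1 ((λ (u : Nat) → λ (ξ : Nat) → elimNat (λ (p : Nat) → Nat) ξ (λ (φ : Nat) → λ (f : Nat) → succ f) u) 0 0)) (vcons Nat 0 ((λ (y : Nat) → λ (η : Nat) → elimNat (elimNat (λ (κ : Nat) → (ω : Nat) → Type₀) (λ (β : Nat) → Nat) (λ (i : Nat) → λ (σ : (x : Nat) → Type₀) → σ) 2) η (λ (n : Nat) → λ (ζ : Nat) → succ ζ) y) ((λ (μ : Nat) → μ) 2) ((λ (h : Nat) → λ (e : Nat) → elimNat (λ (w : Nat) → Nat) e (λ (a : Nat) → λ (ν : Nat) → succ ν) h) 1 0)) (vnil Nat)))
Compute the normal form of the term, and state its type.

resulting normal form:
  refl (Vec Nat 2) (vcons Nat 1 1 (vcons Nat 0 3 (vnil Nat)))
type:
  Eq (Vec Nat 2) (vcons Nat 1 1 (vcons Nat 0 3 (vnil Nat))) (vcons Nat 1 1 (vcons Nat 0 3 (vnil Nat)))


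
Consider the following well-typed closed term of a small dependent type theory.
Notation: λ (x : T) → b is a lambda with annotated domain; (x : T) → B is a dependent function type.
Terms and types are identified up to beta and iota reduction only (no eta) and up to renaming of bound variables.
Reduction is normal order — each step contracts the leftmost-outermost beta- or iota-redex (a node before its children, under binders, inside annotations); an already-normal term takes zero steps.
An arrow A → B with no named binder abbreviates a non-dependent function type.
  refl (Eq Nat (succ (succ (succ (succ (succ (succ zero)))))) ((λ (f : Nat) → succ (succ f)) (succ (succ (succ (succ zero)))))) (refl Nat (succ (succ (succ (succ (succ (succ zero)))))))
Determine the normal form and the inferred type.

resulting normal form:
  refl (Eq Nat (succ (succ (succ (succ (succ (succ zero)))))) (succ (succ (succ (succ (succ (succ zero))))))) (refl Nat (succ (succ (succ (succ (succ (succ zero)))))))
type:
  Eq (Eq Nat (succ (succ (succ (succ (succ (succ zero)))))) (succ (succ (succ (succ (succ (succ zero))))))) (refl Nat (succ (succ (succ (succ (succ (succ zero))))))) (refl Nat (succ (succ (succ (succ (succ (succ zero)))))))
observation: 1 normal-order step normalize the term, beginning with a beta-redex.


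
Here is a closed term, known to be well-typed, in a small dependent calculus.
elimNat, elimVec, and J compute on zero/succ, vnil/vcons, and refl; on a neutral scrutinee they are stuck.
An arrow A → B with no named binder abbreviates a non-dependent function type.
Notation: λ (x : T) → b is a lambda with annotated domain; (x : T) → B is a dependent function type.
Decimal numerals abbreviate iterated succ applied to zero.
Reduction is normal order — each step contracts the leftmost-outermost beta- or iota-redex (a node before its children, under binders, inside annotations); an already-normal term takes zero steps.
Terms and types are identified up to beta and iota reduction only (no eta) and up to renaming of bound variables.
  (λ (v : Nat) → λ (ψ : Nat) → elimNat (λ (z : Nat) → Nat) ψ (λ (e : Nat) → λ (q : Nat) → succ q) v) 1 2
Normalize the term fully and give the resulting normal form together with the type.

normal form:
  3
type:
  Nat
observation: the term reaches its normal form after 6 normal-order steps.


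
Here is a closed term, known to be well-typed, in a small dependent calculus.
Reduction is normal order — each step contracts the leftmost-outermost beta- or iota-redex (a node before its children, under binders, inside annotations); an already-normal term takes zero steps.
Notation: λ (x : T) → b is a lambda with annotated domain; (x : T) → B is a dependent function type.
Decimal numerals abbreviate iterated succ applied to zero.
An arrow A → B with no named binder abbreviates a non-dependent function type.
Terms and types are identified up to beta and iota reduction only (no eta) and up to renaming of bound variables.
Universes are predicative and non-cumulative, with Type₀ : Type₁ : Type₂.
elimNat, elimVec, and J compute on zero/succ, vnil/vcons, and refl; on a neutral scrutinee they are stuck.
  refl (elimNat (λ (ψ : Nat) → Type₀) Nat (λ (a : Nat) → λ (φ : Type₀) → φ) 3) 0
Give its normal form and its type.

normal form:
  refl Nat 0
the term's type:
  Eq Nat 0 0
observation: the first redex contracted is an elimNat iota-redex; the normal form is reached in 10 normal-order steps.


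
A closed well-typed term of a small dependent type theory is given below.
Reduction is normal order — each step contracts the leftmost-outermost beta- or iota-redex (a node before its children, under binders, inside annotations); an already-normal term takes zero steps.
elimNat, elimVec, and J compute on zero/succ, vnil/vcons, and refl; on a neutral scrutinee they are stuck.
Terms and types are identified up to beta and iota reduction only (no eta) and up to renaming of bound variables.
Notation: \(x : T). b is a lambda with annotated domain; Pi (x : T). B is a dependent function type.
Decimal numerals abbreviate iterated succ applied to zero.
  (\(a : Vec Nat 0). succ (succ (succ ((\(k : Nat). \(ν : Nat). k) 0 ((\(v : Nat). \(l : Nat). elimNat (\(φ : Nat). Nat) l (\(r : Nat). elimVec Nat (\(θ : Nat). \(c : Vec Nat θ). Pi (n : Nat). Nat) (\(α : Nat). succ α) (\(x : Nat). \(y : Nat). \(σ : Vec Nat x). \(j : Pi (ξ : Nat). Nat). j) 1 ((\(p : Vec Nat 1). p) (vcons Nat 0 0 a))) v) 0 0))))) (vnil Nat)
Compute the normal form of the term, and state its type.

normal form:
  3
inferred type:
  Nat
observation: 3 normal-order steps separate the term from its normal form.


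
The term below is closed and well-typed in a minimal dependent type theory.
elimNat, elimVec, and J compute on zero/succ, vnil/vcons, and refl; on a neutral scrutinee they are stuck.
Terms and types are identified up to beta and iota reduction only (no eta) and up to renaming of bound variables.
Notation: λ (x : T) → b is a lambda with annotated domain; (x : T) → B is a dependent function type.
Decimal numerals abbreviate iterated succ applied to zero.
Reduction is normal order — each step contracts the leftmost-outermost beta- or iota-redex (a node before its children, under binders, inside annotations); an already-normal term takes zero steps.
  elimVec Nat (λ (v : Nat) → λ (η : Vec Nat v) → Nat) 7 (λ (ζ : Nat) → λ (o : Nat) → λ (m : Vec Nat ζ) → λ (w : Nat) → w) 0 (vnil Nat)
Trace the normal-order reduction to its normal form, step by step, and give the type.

normal-order reduction:
  elimVec Nat (λ (v : Nat) → λ (η : Vec Nat v) → Nat) 7 (λ (ζ : Nat) → λ (o : Nat) → λ (m : Vec Nat ζ) → λ (w : Nat) → w) 0 (vnil Nat)
  ~> 7
type:
  Nat


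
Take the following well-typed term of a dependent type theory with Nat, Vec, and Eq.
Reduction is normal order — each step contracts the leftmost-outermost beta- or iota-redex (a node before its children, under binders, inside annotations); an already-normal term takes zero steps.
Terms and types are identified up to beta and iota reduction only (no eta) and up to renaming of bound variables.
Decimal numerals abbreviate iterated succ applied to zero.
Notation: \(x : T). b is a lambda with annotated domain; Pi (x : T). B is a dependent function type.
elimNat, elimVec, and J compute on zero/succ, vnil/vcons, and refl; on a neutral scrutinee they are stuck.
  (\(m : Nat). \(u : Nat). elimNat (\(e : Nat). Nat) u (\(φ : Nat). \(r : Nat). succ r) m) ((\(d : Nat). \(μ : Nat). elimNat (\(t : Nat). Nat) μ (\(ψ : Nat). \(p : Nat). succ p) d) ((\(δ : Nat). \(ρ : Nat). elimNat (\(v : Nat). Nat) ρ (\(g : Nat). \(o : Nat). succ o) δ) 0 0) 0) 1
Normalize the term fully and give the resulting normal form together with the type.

reduced normal form:
  1
inferred type:
  Nat


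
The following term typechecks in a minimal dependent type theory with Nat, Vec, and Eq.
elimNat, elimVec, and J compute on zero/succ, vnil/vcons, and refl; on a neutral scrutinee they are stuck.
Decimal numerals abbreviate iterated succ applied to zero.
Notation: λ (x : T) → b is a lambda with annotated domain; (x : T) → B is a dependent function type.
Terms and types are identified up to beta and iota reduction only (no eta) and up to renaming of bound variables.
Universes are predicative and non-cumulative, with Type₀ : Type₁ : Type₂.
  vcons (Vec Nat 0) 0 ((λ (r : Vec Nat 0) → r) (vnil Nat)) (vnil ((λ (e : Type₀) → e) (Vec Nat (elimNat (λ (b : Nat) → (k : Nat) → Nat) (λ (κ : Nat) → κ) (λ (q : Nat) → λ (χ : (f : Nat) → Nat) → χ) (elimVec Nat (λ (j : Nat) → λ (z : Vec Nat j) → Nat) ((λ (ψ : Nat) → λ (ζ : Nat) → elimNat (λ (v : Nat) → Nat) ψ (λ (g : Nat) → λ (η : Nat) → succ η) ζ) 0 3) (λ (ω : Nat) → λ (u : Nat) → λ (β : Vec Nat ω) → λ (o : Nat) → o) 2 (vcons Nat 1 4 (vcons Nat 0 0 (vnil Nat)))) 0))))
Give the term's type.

type:
  Vec (Vec Nat 0) 1


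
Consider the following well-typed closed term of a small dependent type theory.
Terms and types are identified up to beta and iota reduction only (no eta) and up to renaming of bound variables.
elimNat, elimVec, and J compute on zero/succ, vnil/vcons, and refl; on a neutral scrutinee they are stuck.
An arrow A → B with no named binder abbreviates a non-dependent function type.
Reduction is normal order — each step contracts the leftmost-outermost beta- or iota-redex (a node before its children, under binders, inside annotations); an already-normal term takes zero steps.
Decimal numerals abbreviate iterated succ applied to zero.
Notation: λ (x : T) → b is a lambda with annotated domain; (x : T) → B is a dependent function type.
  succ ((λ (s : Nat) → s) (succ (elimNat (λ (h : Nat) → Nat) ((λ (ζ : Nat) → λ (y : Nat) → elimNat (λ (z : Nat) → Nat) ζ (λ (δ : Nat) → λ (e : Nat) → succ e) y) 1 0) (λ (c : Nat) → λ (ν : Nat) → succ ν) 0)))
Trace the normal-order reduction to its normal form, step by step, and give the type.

normal-order reduction:
  succ ((λ (s : Nat) → s) (succ (elimNat (λ (h : Nat) → Nat) ((λ (ζ : Nat) → λ (y : Nat) → elimNat (λ (z : Nat) → Nat) ζ (λ (δ : Nat) → λ (e : Nat) → succ e) y) 1 0) (λ (c : Nat) → λ (ν : Nat) → succ ν) 0)))
  ~> succ (succ (elimNat (λ (s : Nat) → Nat) ((λ (h : Nat) → λ (ζ : Nat) → elimNat (λ (y : Nat) → Nat) h (λ (z : Nat) → λ (δ : Nat) → succ δ) ζ) 1 0) (λ (e : Nat) → λ (c : Nat) → succ c) 0))
  ~> succ (succ ((λ (s : Nat) → λ (h : Nat) → elimNat (λ (ζ : Nat) → Nat) s (λ (y : Nat) → λ (z : Nat) → succ z) h) 1 0))
  ~> succ (succ ((λ (s : Nat) → elimNat (λ (h : Nat) → Nat) 1 (λ (ζ : Nat) → λ (y : Nat) → succ y) s) 0))
  ~> succ (succ (elimNat (λ (s : Nat) → Nat) 1 (λ (h : Nat) → λ (ζ : Nat) → succ ζ) 0))
  ~> 3
inferred type:
  Nat


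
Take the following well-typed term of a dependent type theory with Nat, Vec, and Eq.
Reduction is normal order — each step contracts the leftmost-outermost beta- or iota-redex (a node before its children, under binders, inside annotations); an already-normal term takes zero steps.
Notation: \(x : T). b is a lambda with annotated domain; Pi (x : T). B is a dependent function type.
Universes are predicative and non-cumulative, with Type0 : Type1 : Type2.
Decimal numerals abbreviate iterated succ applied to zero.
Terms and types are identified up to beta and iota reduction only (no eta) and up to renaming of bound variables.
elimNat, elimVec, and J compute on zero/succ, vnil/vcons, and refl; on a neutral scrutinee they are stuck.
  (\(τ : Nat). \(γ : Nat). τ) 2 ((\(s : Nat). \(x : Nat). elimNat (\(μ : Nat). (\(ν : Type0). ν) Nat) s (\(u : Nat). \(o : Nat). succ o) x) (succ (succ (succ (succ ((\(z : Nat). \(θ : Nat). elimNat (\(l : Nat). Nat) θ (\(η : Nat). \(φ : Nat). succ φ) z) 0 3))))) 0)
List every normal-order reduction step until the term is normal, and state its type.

reduction (normal order):
  (\(τ : Nat). \(γ : Nat). τ) 2 ((\(s : Nat). \(x : Nat). elimNat (\(μ : Nat). (\(ν : Type0). ν) Nat) s (\(u : Nat). \(o : Nat). succ o) x) (succ (succ (succ (succ ((\(z : Nat). \(θ : Nat). elimNat (\(l : Nat). Nat) θ (\(η : Nat). \(φ : Nat). succ φ) z) 0 3))))) 0)
  ~> (\(τ : Nat). 2) ((\(γ : Nat). \(s : Nat). elimNat (\(x : Nat). (\(μ : Type0). μ) Nat) γ (\(ν : Nat). \(u : Nat). succ u) s) (succ (succ (succ (succ ((\(o : Nat). \(z : Nat). elimNat (\(θ : Nat). Nat) z (\(l : Nat). \(η : Nat). succ η) o) 0 3))))) 0)
  ~> 2
type:
  Nat


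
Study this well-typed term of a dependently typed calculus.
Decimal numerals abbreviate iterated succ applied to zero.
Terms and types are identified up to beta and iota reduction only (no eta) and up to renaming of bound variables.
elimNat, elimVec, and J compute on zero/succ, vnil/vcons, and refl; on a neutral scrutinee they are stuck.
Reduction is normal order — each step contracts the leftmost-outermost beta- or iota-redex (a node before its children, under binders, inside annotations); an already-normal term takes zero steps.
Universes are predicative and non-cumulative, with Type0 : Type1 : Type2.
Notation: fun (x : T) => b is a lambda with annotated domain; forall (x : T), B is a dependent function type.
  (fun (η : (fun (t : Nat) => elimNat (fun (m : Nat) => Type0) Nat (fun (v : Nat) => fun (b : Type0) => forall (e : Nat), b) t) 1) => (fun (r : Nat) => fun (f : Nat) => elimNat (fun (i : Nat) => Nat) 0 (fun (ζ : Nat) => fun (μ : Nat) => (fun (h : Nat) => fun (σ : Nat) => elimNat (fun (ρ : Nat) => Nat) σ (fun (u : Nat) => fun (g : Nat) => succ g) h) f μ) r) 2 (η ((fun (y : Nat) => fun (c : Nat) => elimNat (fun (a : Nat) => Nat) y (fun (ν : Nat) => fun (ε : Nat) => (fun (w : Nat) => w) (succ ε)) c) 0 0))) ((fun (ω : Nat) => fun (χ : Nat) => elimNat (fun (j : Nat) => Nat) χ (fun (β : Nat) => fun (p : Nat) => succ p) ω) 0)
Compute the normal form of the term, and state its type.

resulting normal form:
  0
type:
  Nat
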